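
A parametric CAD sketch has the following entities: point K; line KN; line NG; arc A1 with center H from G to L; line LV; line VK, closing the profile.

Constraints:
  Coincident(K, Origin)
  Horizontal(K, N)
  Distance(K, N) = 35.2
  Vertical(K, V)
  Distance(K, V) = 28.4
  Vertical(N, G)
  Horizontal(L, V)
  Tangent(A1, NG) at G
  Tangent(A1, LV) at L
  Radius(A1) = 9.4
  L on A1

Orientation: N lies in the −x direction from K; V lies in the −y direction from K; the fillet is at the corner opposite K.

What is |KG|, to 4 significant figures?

40.00

K is at the origin; KN is horizontal with |KN| = 35.2 and N on the −x side, so N = (-35.20, 0.000). KV is vertical with |KV| = 28.4 and V on the −y side, so V = (0.000, -28.40). The virtual corner opposite K is at (-35.20, -28.40). Since A1 is tangent to NG there, HG ⟂ NG and since A1 is tangent to LV there, HL ⟂ LV, with radius 9.4, so the center H sits 9.4 in from both sides at H = (-25.80, -19.00). That places the tangent points at G = (-35.20, -19.00) on NG and L = (-25.80, -28.40) on LV. Then |KG| = |G − K| = 40.00.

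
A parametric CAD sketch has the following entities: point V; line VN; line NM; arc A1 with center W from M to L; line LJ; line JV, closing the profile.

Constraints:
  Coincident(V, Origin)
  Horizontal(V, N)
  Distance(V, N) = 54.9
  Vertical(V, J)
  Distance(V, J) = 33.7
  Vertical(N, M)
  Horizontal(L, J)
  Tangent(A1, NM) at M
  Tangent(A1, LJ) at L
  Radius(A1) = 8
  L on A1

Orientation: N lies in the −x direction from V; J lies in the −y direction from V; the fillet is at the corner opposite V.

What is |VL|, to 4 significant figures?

57.75

V is at the origin; V and N share the same y with |VN| = 54.9 and N on the −x side, so N = (-54.90, 0.000). VJ is vertical with |VJ| = 33.7 and J on the −y side, so J = (0.000, -33.70). The virtual corner opposite V is at (-54.90, -33.70). Tangency of A1 to NM means the radius WM is perpendicular to NM and the tangent condition forces WL to be normal to LJ, with radius 8.0, so the center W sits 8.0 in from both sides at W = (-46.90, -25.70). That places the tangent points at M = (-54.90, -25.70) on NM and L = (-46.90, -33.70) on LJ. Then |VL| = |L − V| = 57.75.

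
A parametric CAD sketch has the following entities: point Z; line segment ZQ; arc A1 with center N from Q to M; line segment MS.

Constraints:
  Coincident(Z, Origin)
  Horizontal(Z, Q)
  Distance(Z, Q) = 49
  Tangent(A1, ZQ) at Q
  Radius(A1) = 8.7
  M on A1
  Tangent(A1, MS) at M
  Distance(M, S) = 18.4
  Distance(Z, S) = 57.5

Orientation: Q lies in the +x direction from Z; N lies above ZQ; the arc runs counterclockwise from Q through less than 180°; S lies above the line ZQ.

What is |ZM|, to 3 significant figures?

58.3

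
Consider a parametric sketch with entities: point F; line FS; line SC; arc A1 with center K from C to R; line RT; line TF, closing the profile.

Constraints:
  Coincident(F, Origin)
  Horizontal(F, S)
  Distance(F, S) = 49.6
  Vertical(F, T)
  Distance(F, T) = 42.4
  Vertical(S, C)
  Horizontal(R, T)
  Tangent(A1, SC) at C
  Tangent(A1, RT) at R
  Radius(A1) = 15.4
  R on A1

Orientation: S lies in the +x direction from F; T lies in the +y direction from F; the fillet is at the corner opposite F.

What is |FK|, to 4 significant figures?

43.57

FT is vertical with |FT| = 42.4 and T on the +y side, so T = (0.000, 42.40). The virtual corner opposite F is at (49.60, 42.40). The tangent condition forces KC to be normal to SC and the tangent condition forces KR to be normal to RT, with radius 15.4, so the center K sits 15.4 in from both sides at K = (34.20, 27.00). Then |FK| = |K − F| = 43.57.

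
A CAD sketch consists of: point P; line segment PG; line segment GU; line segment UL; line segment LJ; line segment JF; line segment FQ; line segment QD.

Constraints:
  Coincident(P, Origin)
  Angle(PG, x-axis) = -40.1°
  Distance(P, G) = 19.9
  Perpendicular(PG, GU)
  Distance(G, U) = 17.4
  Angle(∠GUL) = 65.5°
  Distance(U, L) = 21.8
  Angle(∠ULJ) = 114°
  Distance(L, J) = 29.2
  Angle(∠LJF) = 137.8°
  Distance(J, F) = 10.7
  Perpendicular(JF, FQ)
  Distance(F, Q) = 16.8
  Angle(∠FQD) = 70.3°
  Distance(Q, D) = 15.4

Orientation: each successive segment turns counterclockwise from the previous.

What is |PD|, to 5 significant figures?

11.953

The perpendicularity gives FQ at right angles to JF, so FQ runs at 2.6000°; with |FQ| = 16.8, Q = (4.0881, -26.072). ∠FQD = 70.3° gives QD at 112.30° from the x-axis; with |QD| = 15.4, D = (-1.7556, -11.824). Then |PD| = |D − P| = 11.953.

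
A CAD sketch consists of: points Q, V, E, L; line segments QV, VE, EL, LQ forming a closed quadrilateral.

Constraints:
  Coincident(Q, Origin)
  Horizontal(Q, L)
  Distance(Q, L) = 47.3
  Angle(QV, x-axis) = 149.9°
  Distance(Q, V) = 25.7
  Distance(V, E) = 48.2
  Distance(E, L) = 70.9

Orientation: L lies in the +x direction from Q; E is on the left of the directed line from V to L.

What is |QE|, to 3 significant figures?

54.6

Checks: |VE| = 48.20 ✓; |EL| = 70.90 ✓.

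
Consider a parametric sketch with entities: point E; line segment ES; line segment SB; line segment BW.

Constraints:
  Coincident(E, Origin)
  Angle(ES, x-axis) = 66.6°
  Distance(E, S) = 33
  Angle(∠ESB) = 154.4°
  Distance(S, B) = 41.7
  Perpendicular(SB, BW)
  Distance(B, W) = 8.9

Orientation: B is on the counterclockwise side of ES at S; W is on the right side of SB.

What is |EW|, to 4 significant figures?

75.12

E is at the origin; ES runs at 66.6° with length 33.0, so S = 33.0·(cos 66.6°, sin 66.6°) = (13.11, 30.29). ∠ESB = 154.4°, so SB runs at 66.6° + (180° − 154.4°) = 92.20° from the x-axis; with |SB| = 41.7, B = S + 41.7·(cos 92.20°, sin 92.20°) = (11.51, 71.96). SB is perpendicular to BW; with |BW| = 8.9 on the right of SB, W = B + 8.9·(0.9993, 0.03839) = (20.40, 72.30). Then |EW| = |W − E| = 75.12.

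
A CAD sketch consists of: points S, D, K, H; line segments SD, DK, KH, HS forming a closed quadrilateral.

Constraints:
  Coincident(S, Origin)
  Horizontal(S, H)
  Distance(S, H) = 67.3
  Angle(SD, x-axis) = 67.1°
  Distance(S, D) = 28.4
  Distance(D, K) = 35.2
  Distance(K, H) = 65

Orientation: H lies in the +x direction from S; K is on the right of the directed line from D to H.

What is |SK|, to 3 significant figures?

8.53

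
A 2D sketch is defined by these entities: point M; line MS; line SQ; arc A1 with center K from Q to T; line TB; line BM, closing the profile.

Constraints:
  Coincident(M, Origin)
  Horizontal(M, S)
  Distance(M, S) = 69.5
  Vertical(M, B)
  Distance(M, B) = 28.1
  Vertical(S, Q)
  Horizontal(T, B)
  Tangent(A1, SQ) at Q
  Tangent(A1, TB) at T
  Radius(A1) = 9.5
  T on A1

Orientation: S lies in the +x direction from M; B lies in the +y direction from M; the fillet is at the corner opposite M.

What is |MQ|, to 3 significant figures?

71.9

The virtual corner opposite M is at (69.5, 28.1). A1 meets SQ tangentially, so KQ is at right angles to SQ and tangency of A1 to TB means the radius KT is perpendicular to TB, with radius 9.5, so the center K sits 9.5 in from both sides at K = (60.0, 18.6). That places the tangent points at Q = (69.5, 18.6) on SQ and T = (60.0, 28.1) on TB. Then |MQ| = |Q − M| = 71.9.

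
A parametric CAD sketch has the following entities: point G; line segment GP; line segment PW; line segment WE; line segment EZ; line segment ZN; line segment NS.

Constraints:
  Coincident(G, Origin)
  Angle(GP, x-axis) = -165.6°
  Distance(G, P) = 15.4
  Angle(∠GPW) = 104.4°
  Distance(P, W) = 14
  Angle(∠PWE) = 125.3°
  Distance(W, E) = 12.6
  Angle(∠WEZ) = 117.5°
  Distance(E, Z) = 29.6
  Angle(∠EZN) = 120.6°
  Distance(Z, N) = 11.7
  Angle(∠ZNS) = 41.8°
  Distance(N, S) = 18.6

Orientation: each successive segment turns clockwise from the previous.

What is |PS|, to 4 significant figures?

25.79

∠EZN = 120.6° gives ZN at -57.80° from the x-axis; with |ZN| = 11.7, N = (19.67, 10.70). ∠ZNS = 41.8° gives NS at 164.0° from the x-axis; with |NS| = 18.6, S = (1.787, 15.83). Then |PS| = |S − P| = 25.79.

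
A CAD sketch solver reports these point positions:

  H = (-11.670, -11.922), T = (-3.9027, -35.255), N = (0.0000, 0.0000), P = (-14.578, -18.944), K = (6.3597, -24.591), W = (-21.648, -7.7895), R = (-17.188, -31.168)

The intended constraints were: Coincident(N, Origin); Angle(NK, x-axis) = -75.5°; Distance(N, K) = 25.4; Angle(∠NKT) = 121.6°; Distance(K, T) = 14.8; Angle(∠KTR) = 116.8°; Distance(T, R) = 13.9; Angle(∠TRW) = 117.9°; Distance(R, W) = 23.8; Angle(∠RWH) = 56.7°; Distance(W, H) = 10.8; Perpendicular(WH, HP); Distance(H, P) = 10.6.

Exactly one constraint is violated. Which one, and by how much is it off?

Distance(H, P) = 10.6 — off by 3.00.

N = (0.00, 0.00) ✓; NK at -75.50° ✓; |NK| = 25.40 ✓; ∠NKT = 121.6° ✓; |KT| = 14.80 ✓; ∠KTR = 116.8° ✓; |TR| = 13.90 ✓; ∠TRW = 117.9° ✓; |RW| = 23.80 ✓; ∠RWH = 56.70° ✓; |WH| = 10.80 ✓; ∠(WH, HP) = 90.00° ✓; |HP| = 7.600 ✗.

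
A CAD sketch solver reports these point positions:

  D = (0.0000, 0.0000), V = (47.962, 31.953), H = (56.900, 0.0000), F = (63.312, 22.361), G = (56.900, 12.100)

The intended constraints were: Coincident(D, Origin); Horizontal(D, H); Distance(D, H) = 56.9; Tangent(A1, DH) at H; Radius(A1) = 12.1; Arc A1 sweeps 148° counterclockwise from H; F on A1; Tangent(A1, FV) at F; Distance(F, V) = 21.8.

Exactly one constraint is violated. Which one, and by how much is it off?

Distance(F, V) = 21.8 — off by 3.70.

D = (0.00, 0.00) ✓; D.y = 0.00, H.y = 0.00 ✓; |DH| = 56.90 ✓; ∠(GH, HD) = 90.00° ✓; |GH| = 12.10 ✓; bearing(G→F) − bearing(G→H) = 148.0° ✓; |GF| = 12.10 ✓; ∠(GF, FV) = 90.00° ✓; |FV| = 18.10 ✗.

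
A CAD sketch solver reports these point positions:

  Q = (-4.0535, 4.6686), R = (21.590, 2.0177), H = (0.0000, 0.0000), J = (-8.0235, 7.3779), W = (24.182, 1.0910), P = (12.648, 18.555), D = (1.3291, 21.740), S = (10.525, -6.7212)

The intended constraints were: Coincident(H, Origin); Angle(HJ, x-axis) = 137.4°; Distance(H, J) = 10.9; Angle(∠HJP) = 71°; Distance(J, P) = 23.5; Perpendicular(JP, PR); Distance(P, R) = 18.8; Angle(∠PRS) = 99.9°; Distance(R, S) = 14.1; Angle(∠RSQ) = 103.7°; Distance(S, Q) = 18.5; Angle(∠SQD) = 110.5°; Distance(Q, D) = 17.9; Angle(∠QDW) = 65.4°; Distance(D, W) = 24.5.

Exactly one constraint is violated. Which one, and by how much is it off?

Distance(D, W) = 24.5 — off by 6.30.

H = (0.00, 0.00) ✓; HJ at 137.4° ✓; |HJ| = 10.90 ✓; ∠HJP = 71.00° ✓; |JP| = 23.50 ✓; ∠(JP, PR) = 90.00° ✓; |PR| = 18.80 ✓; ∠PRS = 99.90° ✓; |RS| = 14.10 ✓; ∠RSQ = 103.7° ✓; |SQ| = 18.50 ✓; ∠SQD = 110.5° ✓; |QD| = 17.90 ✓; ∠QDW = 65.40° ✓; |DW| = 30.80 ✗.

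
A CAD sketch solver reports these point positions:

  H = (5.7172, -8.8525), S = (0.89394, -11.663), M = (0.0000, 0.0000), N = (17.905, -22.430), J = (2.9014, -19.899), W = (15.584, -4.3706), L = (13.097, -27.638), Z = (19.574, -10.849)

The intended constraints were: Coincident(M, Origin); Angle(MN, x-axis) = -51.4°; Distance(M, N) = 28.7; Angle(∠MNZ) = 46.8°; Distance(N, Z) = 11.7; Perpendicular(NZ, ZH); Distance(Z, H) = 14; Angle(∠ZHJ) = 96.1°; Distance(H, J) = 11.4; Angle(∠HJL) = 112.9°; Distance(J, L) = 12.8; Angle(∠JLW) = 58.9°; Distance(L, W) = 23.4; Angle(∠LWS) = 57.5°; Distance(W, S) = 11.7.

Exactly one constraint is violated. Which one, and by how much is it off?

Distance(W, S) = 11.7 — off by 4.70.

M = (0.00, 0.00) ✓; MN at -51.40° ✓; |MN| = 28.70 ✓; ∠MNZ = 46.80° ✓; |NZ| = 11.70 ✓; ∠(NZ, ZH) = 90.00° ✓; |ZH| = 14.00 ✓; ∠ZHJ = 96.10° ✓; |HJ| = 11.40 ✓; ∠HJL = 112.9° ✓; |JL| = 12.80 ✓; ∠JLW = 58.90° ✓; |LW| = 23.40 ✓; ∠LWS = 57.50° ✓; |WS| = 16.40 ✗.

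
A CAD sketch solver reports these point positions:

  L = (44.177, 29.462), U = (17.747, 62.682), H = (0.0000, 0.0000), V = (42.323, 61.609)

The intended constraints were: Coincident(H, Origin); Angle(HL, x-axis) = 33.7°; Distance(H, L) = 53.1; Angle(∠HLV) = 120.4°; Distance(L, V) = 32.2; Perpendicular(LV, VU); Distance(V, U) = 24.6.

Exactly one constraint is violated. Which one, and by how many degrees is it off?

Perpendicular(LV, VU) — off by 5.80°.

H = (0.00, 0.00) ✓; HL at 33.70° ✓; |HL| = 53.10 ✓; ∠HLV = 120.4° ✓; |LV| = 32.20 ✓; ∠(LV, VU) = 84.20° ✗; |VU| = 24.60 ✓.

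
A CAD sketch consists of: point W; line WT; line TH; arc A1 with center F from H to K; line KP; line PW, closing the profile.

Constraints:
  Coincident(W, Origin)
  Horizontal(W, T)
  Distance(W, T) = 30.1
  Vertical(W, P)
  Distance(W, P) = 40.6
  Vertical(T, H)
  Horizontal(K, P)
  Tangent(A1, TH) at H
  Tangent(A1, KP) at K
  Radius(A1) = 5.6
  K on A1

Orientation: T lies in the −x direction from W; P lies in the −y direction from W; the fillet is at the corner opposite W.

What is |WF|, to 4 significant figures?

42.72

WP is vertical with |WP| = 40.6 and P on the −y side, so P = (0.000, -40.60). The virtual corner opposite W is at (-30.10, -40.60). Since A1 is tangent to TH there, FH ⟂ TH and tangency of A1 to KP means the radius FK is perpendicular to KP, with radius 5.6, so the center F sits 5.6 in from both sides at F = (-24.50, -35.00). Then |WF| = |F − W| = 42.72.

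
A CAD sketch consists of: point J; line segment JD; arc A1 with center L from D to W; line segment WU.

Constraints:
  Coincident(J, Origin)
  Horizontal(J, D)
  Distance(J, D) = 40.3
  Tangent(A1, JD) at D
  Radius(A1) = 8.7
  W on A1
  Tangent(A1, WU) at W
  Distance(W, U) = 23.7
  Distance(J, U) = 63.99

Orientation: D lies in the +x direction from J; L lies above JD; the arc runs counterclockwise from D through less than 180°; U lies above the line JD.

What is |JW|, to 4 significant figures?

48.43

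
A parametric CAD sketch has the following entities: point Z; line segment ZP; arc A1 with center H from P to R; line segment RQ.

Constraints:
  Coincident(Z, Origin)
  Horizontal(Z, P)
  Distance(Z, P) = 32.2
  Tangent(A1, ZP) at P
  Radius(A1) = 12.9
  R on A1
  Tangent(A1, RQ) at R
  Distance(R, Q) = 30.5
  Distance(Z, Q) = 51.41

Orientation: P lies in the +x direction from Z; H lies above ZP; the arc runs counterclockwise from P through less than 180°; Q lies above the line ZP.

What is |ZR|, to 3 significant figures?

47.3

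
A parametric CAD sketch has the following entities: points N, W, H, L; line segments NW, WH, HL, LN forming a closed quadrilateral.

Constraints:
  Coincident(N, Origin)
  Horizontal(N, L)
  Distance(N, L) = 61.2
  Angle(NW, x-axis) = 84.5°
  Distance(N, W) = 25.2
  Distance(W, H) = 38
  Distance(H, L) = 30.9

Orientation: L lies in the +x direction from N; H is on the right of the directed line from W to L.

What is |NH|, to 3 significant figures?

30.3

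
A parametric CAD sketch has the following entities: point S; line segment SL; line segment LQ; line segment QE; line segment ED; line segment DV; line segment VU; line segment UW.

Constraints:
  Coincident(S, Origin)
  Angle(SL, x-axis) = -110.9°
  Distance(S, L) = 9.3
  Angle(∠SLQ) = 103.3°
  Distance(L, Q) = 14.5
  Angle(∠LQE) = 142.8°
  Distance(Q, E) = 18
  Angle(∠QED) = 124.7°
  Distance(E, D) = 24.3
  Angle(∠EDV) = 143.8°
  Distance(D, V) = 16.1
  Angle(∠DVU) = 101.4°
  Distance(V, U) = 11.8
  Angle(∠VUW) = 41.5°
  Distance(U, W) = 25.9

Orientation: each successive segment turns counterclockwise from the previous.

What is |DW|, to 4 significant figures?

4.626

S is at the origin; SL runs at -110.9° with length 9.3, so L = (-3.318, -8.688). ∠SLQ = 103.3° gives LQ at -34.20° from the x-axis; with |LQ| = 14.5, Q = (8.675, -16.84). ∠LQE = 142.8° gives QE at 3.000° from the x-axis; with |QE| = 18.0, E = (26.65, -15.90). ∠QED = 124.7° gives ED at 58.30° from the x-axis; with |ED| = 24.3, D = (39.42, 4.778). ∠EDV = 143.8° gives DV at 94.50° from the x-axis; with |DV| = 16.1, V = (38.16, 20.83). ∠DVU = 101.4° gives VU at 173.1° from the x-axis; with |VU| = 11.8, U = (26.44, 22.25). ∠VUW = 41.5° gives UW at -48.40° from the x-axis; with |UW| = 25.9, W = (43.64, 2.878). Then |DW| = |W − D| = 4.626.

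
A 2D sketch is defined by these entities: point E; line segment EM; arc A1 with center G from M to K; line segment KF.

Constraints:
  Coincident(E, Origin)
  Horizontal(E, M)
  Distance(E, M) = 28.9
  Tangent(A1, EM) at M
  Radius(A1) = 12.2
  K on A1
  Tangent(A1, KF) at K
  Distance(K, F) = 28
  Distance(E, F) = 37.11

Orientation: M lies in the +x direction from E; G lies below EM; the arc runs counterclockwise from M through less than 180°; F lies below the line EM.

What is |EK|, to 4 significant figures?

19.33

E is at the origin; E and M share the same y with |EM| = 28.9 and M on the +x side, so M = (28.90, 0.000). The tangent condition forces GM to be normal to EM, so G = M + (0, -12.2) = (28.90, -12.20). Since GK ⟂ KF (tangency), |GF| = √(12.2² + 28.0²) = 30.54 regardless of where K sits on A1. So F lies on both circle(E, 37.11) and circle(G, 30.54); the below-EM intersection is F = (9.577, -35.85). K is the foot of the tangent from F: K = (17.16, -8.898).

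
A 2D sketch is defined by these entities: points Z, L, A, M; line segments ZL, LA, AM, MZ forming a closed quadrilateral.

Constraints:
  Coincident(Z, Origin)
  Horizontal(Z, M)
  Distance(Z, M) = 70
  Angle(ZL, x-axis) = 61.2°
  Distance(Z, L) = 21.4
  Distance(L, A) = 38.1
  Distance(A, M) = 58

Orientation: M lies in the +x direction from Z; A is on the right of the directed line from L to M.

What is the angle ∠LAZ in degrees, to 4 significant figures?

31.24°

Z is at the origin; Z and M share the same y with |ZM| = 70.0 and M in +x, so M = (70.0, 0). ZL runs at 61.2° with |ZL| = 21.4, so L = (10.31, 18.75). A is determined by |LA| = 38.1 and |AM| = 58.0 together: it lies at the intersection of circle(L, 38.1) and circle(M, 58.0). With |LM| = 62.57, the foot of the radical line on LM is 16.00 from L and the perpendicular offset is √(38.1² − 16.00²) = 34.58. Taking the right-of-LM solution: A = (15.21, -19.03).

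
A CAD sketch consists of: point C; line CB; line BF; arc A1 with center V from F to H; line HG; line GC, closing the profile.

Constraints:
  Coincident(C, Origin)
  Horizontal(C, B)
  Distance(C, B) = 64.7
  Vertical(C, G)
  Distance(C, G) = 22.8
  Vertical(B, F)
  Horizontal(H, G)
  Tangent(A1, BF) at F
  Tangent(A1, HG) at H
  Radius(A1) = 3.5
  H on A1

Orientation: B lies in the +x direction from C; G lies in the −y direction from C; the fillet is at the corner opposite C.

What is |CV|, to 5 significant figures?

64.171

CG is vertical with |CG| = 22.8 and G on the −y side, so G = (0.0000, -22.800). The virtual corner opposite C is at (64.700, -22.800). Since A1 is tangent to BF there, VF ⟂ BF and the tangent condition forces VH to be normal to HG, with radius 3.5, so the center V sits 3.5 in from both sides at V = (61.200, -19.300). Then |CV| = |V − C| = 64.171.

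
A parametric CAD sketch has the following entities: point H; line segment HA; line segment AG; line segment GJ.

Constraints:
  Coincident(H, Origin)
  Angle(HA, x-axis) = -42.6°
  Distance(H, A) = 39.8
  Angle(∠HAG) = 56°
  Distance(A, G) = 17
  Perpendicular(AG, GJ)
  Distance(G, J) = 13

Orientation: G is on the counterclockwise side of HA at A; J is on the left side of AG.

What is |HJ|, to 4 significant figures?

20.67

H is at the origin; HA runs at -42.6° with length 39.8, so A = 39.8·(cos -42.6°, sin -42.6°) = (29.30, -26.94). ∠HAG = 56.0°, so AG runs at -42.6° + (180° − 56.0°) = 81.40° from the x-axis; with |AG| = 17.0, G = A + 17.0·(cos 81.40°, sin 81.40°) = (31.84, -10.13). AG is perpendicular to GJ; with |GJ| = 13.0 on the left of AG, J = G + 13.0·(-0.9888, 0.1495) = (18.98, -8.187). Then |HJ| = |J − H| = 20.67.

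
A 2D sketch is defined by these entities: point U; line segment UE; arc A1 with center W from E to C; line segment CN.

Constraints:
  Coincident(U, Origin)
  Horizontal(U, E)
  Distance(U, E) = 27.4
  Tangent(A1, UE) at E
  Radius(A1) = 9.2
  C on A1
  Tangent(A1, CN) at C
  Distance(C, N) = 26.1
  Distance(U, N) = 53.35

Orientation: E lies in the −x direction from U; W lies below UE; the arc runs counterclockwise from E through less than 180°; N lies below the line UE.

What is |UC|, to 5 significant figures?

37.049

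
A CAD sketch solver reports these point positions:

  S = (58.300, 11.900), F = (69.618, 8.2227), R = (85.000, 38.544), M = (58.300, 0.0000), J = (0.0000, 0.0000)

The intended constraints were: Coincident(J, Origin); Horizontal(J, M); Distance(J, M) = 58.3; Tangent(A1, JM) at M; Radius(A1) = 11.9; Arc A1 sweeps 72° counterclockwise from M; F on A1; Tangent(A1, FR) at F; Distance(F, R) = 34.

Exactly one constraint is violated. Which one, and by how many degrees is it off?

Tangent(A1, FR) at F — off by 8.90°.

J = (0.00, 0.00) ✓; J.y = 0.00, M.y = 0.00 ✓; |JM| = 58.30 ✓; ∠(SM, MJ) = 90.00° ✓; |SM| = 11.90 ✓; bearing(S→F) − bearing(S→M) = 72.00° ✓; |SF| = 11.90 ✓; ∠(SF, FR) = 98.90° ✗; |FR| = 34.00 ✓.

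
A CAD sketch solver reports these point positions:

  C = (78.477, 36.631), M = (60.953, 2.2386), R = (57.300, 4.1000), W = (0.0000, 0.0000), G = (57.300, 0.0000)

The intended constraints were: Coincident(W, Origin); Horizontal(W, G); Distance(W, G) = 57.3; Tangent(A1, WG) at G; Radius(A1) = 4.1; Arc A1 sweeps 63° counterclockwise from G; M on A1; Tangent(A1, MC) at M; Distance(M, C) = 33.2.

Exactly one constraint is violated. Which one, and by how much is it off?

Distance(M, C) = 33.2 — off by 5.40.

W = (0.00, 0.00) ✓; W.y = 0.00, G.y = 0.00 ✓; |WG| = 57.30 ✓; ∠(RG, GW) = 90.00° ✓; |RG| = 4.100 ✓; bearing(R→M) − bearing(R→G) = 63.00° ✓; |RM| = 4.100 ✓; ∠(RM, MC) = 90.00° ✓; |MC| = 38.60 ✗.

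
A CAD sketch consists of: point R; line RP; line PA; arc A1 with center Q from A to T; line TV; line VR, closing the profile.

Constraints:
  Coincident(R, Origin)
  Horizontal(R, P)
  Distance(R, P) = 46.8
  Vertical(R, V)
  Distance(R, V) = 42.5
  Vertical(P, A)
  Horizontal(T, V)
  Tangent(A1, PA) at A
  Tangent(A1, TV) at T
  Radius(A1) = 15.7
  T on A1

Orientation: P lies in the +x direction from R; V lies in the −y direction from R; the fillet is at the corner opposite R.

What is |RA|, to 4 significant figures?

53.93

R is at the origin; RP is horizontal with |RP| = 46.8 and P on the +x side, so P = (46.80, 0.000). RV is vertical with |RV| = 42.5 and V on the −y side, so V = (0.000, -42.50). The virtual corner opposite R is at (46.80, -42.50). The tangent condition forces QA to be normal to PA and since A1 is tangent to TV there, QT ⟂ TV, with radius 15.7, so the center Q sits 15.7 in from both sides at Q = (31.10, -26.80). That places the tangent points at A = (46.80, -26.80) on PA and T = (31.10, -42.50) on TV. Then |RA| = |A − R| = 53.93.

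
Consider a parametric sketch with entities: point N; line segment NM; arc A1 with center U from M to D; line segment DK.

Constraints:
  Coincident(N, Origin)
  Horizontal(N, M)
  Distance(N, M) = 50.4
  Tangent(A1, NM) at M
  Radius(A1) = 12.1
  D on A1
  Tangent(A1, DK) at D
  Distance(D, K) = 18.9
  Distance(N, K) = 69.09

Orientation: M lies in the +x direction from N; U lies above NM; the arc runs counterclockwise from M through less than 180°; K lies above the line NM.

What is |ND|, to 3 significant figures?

63.8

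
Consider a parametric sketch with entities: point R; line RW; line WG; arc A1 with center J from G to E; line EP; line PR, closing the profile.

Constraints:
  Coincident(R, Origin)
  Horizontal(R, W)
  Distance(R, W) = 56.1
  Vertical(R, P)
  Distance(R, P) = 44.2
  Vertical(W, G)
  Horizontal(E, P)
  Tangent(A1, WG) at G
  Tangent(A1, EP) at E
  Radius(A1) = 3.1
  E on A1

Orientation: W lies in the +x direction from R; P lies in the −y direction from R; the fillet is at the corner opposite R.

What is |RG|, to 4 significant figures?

69.54

R is at the origin; R and W share the same y with |RW| = 56.1 and W on the +x side, so W = (56.10, 0.000). R and P share the same x with |RP| = 44.2 and P on the −y side, so P = (0.000, -44.20). The virtual corner opposite R is at (56.10, -44.20). The tangent condition forces JG to be normal to WG and the tangent condition forces JE to be normal to EP, with radius 3.1, so the center J sits 3.1 in from both sides at J = (53.00, -41.10). That places the tangent points at G = (56.10, -41.10) on WG and E = (53.00, -44.20) on EP. Then |RG| = |G − R| = 69.54.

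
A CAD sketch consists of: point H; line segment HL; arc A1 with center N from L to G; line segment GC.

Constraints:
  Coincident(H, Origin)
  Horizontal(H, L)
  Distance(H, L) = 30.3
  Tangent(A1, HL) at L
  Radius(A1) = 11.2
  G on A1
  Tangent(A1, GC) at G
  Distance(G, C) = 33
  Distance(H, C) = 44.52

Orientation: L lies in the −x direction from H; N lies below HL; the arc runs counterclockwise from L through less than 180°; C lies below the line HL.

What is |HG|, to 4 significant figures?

42.67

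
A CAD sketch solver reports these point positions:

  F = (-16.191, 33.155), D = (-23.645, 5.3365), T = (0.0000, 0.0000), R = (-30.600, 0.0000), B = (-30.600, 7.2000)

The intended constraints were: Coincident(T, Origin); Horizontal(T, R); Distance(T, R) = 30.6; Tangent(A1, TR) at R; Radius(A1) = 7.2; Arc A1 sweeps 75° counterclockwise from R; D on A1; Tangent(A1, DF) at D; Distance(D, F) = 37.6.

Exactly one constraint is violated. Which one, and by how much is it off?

Distance(D, F) = 37.6 — off by 8.80.

T = (0.00, 0.00) ✓; T.y = 0.00, R.y = 0.00 ✓; |TR| = 30.60 ✓; ∠(BR, RT) = 90.00° ✓; |BR| = 7.200 ✓; bearing(B→D) − bearing(B→R) = 75.00° ✓; |BD| = 7.200 ✓; ∠(BD, DF) = 90.00° ✓; |DF| = 28.80 ✗.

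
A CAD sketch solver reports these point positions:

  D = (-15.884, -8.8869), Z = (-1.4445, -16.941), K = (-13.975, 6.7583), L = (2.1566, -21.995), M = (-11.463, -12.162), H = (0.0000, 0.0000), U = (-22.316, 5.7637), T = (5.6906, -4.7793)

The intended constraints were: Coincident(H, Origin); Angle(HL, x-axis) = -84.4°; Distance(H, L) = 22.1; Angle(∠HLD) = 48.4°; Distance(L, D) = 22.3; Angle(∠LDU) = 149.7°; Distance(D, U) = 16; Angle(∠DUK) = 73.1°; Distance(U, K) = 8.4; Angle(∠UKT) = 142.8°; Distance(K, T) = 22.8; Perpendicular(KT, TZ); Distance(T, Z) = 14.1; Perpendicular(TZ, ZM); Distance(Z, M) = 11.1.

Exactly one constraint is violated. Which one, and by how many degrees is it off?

Perpendicular(TZ, ZM) — off by 4.90°.

H = (0.00, 0.00) ✓; HL at -84.40° ✓; |HL| = 22.10 ✓; ∠HLD = 48.40° ✓; |LD| = 22.30 ✓; ∠LDU = 149.7° ✓; |DU| = 16.00 ✓; ∠DUK = 73.10° ✓; |UK| = 8.400 ✓; ∠UKT = 142.8° ✓; |KT| = 22.80 ✓; ∠(KT, TZ) = 90.00° ✓; |TZ| = 14.10 ✓; ∠(TZ, ZM) = 85.10° ✗; |ZM| = 11.10 ✓.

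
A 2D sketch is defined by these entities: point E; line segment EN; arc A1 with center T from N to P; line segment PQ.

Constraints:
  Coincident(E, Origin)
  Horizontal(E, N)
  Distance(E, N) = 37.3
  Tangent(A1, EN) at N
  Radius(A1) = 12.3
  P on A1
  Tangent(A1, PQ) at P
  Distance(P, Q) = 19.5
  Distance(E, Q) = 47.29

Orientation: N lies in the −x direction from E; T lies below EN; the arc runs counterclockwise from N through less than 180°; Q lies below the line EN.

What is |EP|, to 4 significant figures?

50.54

E is at the origin; EN is horizontal with |EN| = 37.3 and N on the −x side, so N = (-37.30, 0.000). Since A1 is tangent to EN there, TN ⟂ EN, so T = N + (0, -12.3) = (-37.30, -12.30). Since TP ⟂ PQ (tangency), |TQ| = √(12.3² + 19.5²) = 23.06 regardless of where P sits on A1. So Q lies on both circle(E, 47.29) and circle(T, 23.06); the below-EN intersection is Q = (-32.07, -34.75). P is the foot of the tangent from Q: P = (-45.94, -21.05).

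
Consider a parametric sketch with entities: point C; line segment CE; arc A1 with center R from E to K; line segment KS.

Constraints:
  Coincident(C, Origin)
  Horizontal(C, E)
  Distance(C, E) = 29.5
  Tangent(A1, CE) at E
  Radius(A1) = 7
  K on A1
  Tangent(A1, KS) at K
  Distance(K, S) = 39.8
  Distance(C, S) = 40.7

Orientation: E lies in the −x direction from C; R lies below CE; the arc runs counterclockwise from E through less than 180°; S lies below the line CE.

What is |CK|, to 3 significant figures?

36.5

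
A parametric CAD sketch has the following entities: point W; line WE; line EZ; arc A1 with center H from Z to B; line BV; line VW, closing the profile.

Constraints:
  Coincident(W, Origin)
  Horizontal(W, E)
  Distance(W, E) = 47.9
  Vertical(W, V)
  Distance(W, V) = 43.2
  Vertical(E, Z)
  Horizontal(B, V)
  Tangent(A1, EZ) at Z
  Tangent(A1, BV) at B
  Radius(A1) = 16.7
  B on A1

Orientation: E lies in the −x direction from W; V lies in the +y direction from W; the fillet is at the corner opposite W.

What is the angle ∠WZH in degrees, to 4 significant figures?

28.95°

W is at the origin; W and E share the same y with |WE| = 47.9 and E on the −x side, so E = (-47.90, 0.000). WV is vertical with |WV| = 43.2 and V on the +y side, so V = (0.000, 43.20). The virtual corner opposite W is at (-47.90, 43.20). Since A1 is tangent to EZ there, HZ ⟂ EZ and the tangent condition forces HB to be normal to BV, with radius 16.7, so the center H sits 16.7 in from both sides at H = (-31.20, 26.50). That places the tangent points at Z = (-47.90, 26.50) on EZ and B = (-31.20, 43.20) on BV. Then cos ∠WZH = ZW·ZH / (|ZW||ZH|), giving 28.95°.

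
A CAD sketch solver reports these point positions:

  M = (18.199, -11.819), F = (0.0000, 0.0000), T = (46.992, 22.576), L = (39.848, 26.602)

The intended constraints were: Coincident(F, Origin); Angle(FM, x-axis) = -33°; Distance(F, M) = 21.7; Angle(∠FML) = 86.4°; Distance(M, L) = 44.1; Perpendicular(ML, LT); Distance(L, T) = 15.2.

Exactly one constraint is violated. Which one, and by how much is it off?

Distance(L, T) = 15.2 — off by 7.00.

F = (0.00, 0.00) ✓; FM at -33.00° ✓; |FM| = 21.70 ✓; ∠FML = 86.40° ✓; |ML| = 44.10 ✓; ∠(ML, LT) = 90.00° ✓; |LT| = 8.200 ✗.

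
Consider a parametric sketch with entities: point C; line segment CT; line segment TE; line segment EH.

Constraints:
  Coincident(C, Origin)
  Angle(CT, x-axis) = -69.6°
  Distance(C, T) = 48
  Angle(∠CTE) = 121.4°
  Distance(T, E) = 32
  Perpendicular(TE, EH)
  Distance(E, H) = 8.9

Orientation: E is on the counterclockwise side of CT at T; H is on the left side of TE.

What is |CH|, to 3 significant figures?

65.4

C is at the origin; CT runs at -69.6° with length 48.0, so T = 48.0·(cos -69.6°, sin -69.6°) = (16.7, -45.0). ∠CTE = 121.4°, so TE runs at -69.6° + (180° − 121.4°) = -11.0° from the x-axis; with |TE| = 32.0, E = T + 32.0·(cos -11.0°, sin -11.0°) = (48.1, -51.1). TE is perpendicular to EH; with |EH| = 8.9 on the left of TE, H = E + 8.9·(0.191, 0.982) = (49.8, -42.4). Then |CH| = |H − C| = 65.4.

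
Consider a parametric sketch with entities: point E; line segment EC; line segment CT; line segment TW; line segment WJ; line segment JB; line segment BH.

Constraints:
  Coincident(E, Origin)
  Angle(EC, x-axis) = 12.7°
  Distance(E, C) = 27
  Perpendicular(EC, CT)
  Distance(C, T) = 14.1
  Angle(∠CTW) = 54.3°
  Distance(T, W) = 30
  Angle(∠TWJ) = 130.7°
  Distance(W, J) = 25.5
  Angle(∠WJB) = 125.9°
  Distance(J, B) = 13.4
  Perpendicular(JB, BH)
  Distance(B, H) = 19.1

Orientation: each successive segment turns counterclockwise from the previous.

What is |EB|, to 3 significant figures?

39.0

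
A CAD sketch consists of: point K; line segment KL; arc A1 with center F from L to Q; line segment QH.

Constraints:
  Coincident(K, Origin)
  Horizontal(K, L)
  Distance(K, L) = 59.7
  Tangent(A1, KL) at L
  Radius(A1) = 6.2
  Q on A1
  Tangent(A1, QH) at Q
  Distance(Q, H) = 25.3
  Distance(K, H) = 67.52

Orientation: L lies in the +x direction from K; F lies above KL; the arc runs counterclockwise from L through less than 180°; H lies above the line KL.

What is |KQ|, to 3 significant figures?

66.2

K is at the origin; K and L share the same y with |KL| = 59.7 and L on the +x side, so L = (59.7, 0.00). The tangent condition forces FL to be normal to KL, so F = L + (0, 6.2) = (59.7, 6.20). Since FQ ⟂ QH (tangency), |FH| = √(6.2² + 25.3²) = 26.0 regardless of where Q sits on A1. So H lies on both circle(K, 67.52) and circle(F, 26.0); the above-KL intersection is H = (59.3, 32.2). Q is the foot of the tangent from H: Q = (65.7, 7.76).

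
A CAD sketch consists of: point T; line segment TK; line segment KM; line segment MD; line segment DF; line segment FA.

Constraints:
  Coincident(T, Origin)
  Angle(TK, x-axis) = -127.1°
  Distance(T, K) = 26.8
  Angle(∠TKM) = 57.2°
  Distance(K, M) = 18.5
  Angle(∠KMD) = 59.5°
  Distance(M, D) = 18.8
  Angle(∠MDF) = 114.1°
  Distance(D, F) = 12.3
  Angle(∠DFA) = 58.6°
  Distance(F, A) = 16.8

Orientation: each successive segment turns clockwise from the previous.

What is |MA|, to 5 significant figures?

11.573

∠MDF = 114.1° gives DF at -76.300° from the x-axis; with |DF| = 12.3, F = (-1.1194, -19.346). ∠DFA = 58.6° gives FA at 162.30° from the x-axis; with |FA| = 16.8, A = (-17.124, -14.238). Then |MA| = |A − M| = 11.573.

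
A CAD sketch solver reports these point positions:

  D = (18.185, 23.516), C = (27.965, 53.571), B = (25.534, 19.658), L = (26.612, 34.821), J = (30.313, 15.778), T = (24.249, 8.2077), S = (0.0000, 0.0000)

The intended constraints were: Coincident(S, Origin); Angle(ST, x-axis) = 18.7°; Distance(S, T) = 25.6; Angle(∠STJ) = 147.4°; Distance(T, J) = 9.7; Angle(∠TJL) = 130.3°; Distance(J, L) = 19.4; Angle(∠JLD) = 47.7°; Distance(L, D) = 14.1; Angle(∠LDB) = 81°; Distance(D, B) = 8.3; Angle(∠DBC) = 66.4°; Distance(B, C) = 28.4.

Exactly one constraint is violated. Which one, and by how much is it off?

Distance(B, C) = 28.4 — off by 5.60.

S = (0.00, 0.00) ✓; ST at 18.70° ✓; |ST| = 25.60 ✓; ∠STJ = 147.4° ✓; |TJ| = 9.700 ✓; ∠TJL = 130.3° ✓; |JL| = 19.40 ✓; ∠JLD = 47.70° ✓; |LD| = 14.10 ✓; ∠LDB = 81.00° ✓; |DB| = 8.300 ✓; ∠DBC = 66.40° ✓; |BC| = 34.00 ✗.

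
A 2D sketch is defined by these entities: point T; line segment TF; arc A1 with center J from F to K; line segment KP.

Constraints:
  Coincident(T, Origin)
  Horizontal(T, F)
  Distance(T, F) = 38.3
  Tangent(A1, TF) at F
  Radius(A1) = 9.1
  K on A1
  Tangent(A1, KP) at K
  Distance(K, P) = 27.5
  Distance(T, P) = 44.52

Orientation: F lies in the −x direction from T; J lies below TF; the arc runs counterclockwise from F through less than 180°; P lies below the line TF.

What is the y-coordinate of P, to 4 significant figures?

-35.64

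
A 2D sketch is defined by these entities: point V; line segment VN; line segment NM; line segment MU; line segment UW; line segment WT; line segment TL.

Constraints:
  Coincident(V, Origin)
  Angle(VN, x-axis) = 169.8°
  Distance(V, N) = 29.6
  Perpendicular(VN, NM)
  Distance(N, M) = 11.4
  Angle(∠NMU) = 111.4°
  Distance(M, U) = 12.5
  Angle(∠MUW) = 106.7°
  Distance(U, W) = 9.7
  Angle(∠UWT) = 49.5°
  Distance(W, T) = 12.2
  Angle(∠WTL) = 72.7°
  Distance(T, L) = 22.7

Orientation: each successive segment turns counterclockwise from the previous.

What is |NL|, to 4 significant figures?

32.92

V is at the origin; VN runs at 169.8° with length 29.6, so N = (-29.13, 5.242). VN ⟂ NM, so NM runs at -100.2°; with |NM| = 11.4, M = (-31.15, -5.978). ∠NMU = 111.4° gives MU at -31.60° from the x-axis; with |MU| = 12.5, U = (-20.50, -12.53). ∠MUW = 106.7° gives UW at 41.70° from the x-axis; with |UW| = 9.7, W = (-13.26, -6.075). ∠UWT = 49.5° gives WT at 172.2° from the x-axis; with |WT| = 12.2, T = (-25.35, -4.419). ∠WTL = 72.7° gives TL at -80.50° from the x-axis; with |TL| = 22.7, L = (-21.60, -26.81). Then |NL| = |L − N| = 32.92.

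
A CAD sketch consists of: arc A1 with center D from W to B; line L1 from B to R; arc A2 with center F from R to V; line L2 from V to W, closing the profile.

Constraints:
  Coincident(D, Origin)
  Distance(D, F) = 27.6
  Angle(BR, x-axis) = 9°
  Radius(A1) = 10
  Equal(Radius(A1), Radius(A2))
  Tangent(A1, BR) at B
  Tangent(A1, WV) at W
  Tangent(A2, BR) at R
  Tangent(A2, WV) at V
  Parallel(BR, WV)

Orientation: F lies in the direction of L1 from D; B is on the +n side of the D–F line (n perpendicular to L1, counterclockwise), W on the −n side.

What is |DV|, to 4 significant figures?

29.36

The slot axis is L1's direction at 9.0°, so u = (cos 9.0°, sin 9.0°) = (0.9877, 0.1564) and n = (−sin 9.0°, cos 9.0°) = (-0.1564, 0.9877). D is at the origin and F lies 27.6 along u from D, so F = 27.6·u = (27.26, 4.318). Tangency of A1 to both parallel lines with radius 10.0 puts B and W at D ± 10.0·n: B = (-1.564, 9.877), W = (1.564, -9.877). Equal radii place R and V the same way about F: R = F + 10.0·n = (25.70, 14.19), V = F − 10.0·n = (28.82, -5.559). Then |DV| = |V − D| = 29.36.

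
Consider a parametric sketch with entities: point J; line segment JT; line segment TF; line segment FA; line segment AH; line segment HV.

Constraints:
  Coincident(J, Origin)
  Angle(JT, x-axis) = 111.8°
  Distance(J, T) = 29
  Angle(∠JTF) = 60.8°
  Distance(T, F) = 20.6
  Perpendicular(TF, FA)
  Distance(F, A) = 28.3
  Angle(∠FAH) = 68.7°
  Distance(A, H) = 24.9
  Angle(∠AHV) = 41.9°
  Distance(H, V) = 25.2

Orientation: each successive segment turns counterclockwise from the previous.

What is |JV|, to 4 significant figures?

16.42

J is at the origin; JT runs at 111.8° with length 29.0, so T = (-10.77, 26.93). ∠JTF = 60.8° gives TF at -129.0° from the x-axis; with |TF| = 20.6, F = (-23.73, 10.92). The perpendicularity gives FA at right angles to TF, so FA runs at -39.00°; with |FA| = 28.3, A = (-1.740, -6.893). ∠FAH = 68.7° gives AH at 72.30° from the x-axis; with |AH| = 24.9, H = (5.830, 16.83). ∠AHV = 41.9° gives HV at -149.6° from the x-axis; with |HV| = 25.2, V = (-15.91, 4.076). Then |JV| = |V − J| = 16.42.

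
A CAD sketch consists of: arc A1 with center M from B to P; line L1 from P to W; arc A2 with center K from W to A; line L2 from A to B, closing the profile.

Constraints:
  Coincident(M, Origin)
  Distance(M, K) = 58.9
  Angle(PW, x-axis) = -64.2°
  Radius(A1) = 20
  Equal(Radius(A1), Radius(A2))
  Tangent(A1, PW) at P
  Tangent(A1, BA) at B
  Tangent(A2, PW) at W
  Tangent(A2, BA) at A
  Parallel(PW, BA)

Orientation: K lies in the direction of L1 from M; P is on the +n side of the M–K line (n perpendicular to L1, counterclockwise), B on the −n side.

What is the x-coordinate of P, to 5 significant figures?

18.006

M is at the origin and K lies 58.9 along u from M, so K = 58.9·u = (25.635, -53.029). Tangency of A1 to both parallel lines with radius 20.0 puts P and B at M ± 20.0·n: P = (18.006, 8.7046), B = (-18.006, -8.7046). So P.x = 18.006.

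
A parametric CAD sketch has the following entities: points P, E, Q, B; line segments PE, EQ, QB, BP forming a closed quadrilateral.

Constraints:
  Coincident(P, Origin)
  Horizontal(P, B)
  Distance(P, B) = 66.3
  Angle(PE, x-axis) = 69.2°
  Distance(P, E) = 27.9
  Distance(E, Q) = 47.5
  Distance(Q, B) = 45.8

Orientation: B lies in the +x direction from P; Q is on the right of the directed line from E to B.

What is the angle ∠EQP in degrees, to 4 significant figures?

34.19°

Checks: |EQ| = 47.50 ✓; |QB| = 45.80 ✓.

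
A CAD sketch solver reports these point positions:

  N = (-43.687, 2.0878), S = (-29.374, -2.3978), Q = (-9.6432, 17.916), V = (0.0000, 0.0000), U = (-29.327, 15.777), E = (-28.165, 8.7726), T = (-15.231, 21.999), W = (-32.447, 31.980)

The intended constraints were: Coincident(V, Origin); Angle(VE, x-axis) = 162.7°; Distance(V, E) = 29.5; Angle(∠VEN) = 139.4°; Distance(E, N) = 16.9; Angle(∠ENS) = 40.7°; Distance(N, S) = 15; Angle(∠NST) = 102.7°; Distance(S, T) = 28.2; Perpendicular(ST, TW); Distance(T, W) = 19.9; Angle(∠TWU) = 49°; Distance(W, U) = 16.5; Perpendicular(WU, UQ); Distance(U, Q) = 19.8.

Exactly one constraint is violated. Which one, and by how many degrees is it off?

Perpendicular(WU, UQ) — off by 4.70°.

V = (0.00, 0.00) ✓; VE at 162.7° ✓; |VE| = 29.50 ✓; ∠VEN = 139.4° ✓; |EN| = 16.90 ✓; ∠ENS = 40.70° ✓; |NS| = 15.00 ✓; ∠NST = 102.7° ✓; |ST| = 28.20 ✓; ∠(ST, TW) = 90.00° ✓; |TW| = 19.90 ✓; ∠TWU = 49.00° ✓; |WU| = 16.50 ✓; ∠(WU, UQ) = 85.30° ✗; |UQ| = 19.80 ✓.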